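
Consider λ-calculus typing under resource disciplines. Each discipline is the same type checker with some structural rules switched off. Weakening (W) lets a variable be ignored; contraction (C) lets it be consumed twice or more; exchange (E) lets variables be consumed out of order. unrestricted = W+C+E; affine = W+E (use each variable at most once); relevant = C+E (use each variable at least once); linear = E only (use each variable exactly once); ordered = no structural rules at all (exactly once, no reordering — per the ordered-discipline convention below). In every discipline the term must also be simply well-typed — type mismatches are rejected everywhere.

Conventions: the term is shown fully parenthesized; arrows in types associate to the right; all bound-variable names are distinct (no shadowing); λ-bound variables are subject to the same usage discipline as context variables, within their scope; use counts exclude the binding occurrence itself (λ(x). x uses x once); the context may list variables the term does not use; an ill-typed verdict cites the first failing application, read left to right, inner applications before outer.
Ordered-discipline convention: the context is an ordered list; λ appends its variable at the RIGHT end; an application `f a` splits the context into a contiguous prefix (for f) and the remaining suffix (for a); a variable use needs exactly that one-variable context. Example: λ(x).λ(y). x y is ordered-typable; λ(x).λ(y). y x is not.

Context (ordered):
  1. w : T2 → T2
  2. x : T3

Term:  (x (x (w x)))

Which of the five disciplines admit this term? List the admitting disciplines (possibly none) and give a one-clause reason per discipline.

admitted in: none
usage: w: 1, x: 3
left-to-right use order: x, x, w, x
typing: ill-typed: an application expects T2 but receives T3
ordered ✗ (fails simple typing)
linear ✗ (a type mismatch blocks all five)
affine ✗ (the type mismatch rejects it)
relevant ✗ (not simply typable)
unrestricted ✗ (fails simple typing)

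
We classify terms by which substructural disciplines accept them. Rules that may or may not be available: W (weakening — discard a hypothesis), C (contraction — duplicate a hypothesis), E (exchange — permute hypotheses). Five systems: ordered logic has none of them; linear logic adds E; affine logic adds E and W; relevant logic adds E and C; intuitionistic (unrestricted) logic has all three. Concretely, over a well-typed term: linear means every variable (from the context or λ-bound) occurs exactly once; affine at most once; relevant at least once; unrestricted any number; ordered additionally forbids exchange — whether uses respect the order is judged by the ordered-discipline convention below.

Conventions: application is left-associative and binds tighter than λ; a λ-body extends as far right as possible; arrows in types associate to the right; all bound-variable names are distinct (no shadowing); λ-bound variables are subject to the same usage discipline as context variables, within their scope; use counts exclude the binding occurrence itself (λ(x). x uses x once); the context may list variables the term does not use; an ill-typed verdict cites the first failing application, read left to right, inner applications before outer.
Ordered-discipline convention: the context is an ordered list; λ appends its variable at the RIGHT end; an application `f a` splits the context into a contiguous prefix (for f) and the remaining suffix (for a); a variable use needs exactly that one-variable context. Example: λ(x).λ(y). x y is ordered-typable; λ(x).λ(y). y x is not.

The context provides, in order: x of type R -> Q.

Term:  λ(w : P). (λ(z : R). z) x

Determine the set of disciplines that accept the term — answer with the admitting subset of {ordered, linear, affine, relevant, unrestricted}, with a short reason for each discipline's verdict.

accepted by: none
usage: x: 1, w (bound): 0, z (bound): 1
uses in reading order: z, x
typing: ill-typed: an application expects R but receives R -> Q
ordered: ✗ — a type mismatch blocks all five
linear: ✗ — the type mismatch rejects it
affine: ✗ — not simply typable
relevant: ✗ — fails simple typing
unrestricted: ✗ — a type mismatch blocks all five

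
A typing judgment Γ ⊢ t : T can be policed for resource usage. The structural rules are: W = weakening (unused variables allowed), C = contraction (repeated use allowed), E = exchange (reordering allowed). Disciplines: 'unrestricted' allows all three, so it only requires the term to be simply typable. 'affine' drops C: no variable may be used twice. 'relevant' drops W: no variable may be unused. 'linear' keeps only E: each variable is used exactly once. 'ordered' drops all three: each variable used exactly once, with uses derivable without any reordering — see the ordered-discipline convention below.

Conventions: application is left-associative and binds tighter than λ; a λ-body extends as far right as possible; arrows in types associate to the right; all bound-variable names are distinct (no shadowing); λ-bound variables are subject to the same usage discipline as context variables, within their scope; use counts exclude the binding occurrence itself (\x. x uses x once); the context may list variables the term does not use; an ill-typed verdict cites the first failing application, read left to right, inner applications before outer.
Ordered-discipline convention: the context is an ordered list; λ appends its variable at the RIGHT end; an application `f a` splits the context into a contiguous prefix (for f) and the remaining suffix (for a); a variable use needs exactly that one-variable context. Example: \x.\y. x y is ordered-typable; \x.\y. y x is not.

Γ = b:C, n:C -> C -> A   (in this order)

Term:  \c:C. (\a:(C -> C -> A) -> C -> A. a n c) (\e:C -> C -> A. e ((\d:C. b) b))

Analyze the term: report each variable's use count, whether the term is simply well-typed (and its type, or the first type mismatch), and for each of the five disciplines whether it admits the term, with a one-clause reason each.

usage: b=2; n=1; c [bound]=1; a [bound]=1; e [bound]=1; d [bound]=0
uses in reading order: a, n, c, e, b, b
typing: well-typed — term : C -> A
ordered ✗ (uses contraction: b ×2; d left unused)
linear ✗ (uses contraction: b ×2; d left unused)
affine ✗ (uses contraction: b ×2)
relevant ✗ (d left unused)
unrestricted ✓ (well-typed at C -> A; no restrictions here)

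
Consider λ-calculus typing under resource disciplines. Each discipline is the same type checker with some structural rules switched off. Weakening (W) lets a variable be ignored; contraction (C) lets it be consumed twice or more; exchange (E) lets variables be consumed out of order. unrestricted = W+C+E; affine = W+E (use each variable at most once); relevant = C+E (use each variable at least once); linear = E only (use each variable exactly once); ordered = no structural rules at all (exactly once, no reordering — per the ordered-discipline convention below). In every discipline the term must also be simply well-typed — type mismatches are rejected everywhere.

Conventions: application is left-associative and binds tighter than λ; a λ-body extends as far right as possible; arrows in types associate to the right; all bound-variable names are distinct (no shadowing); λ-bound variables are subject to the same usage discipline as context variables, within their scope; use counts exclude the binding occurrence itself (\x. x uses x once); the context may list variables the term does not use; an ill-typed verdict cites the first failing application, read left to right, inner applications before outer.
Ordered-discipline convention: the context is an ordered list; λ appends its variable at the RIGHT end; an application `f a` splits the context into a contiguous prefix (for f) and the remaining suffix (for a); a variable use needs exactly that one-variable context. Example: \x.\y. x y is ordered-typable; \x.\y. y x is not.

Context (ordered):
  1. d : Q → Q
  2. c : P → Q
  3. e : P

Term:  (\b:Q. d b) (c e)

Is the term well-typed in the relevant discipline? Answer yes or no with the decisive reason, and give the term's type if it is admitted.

yes — at least one use each (d, c, e, b); term : Q
usage: d ×1, c ×1, e ×1, b (bound) ×1
order of uses: d, b, c, e
typing: well-typed at Q
across the five disciplines: ordered ✓ | linear ✓ | affine ✓ | relevant ✓ | unrestricted ✓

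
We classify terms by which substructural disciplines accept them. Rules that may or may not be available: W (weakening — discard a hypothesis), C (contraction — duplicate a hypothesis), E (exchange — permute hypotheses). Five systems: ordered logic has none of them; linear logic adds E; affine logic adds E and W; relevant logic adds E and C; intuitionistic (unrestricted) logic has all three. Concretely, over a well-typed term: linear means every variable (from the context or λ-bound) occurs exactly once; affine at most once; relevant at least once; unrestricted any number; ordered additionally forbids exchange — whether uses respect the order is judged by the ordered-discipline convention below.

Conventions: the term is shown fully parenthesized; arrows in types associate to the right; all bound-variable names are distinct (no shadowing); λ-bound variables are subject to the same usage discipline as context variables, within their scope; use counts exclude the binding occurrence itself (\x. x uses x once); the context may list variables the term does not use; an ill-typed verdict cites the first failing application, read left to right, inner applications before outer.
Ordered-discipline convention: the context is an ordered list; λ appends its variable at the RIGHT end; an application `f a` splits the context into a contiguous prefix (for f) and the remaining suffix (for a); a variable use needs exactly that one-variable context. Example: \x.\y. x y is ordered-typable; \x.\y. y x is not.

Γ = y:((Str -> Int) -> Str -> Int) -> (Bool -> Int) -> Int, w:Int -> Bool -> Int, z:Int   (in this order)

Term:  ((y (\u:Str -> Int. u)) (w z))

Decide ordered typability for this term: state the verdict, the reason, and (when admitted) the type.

yes — one use each (y, w, z, u); ordered split holds; term : Int
variable uses: y=1, w=1, z=1, u (λ-bound)=1
left-to-right use order: y, u, w, z
typing: well-typed — term : Int
summary: ordered ✓, linear ✓, affine ✓, relevant ✓, unrestricted ✓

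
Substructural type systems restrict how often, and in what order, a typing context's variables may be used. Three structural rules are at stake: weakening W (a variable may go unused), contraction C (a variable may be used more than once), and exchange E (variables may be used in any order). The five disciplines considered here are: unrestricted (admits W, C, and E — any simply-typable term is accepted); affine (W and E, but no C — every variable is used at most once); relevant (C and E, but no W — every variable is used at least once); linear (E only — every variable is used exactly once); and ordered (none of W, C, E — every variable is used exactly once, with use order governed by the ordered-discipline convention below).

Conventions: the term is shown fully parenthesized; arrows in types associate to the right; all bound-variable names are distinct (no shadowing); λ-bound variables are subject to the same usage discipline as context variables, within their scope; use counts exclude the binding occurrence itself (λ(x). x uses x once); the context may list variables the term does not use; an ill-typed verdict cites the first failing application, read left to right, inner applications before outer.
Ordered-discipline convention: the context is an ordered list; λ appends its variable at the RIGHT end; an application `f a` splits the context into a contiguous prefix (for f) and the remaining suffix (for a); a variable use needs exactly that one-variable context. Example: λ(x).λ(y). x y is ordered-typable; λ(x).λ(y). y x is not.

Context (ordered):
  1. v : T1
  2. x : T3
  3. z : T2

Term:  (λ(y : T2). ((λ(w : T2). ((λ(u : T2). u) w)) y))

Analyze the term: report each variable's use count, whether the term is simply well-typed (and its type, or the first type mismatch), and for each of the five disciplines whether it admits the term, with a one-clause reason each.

variable uses: v: 0×, x: 0×, z: 0×, y (λ-bound): 1×, w (λ-bound): 1×, u (λ-bound): 1×
left-to-right use order: u, w, y
typing: ✓ — T2 → T2
ordered: ✗ — unused: v, x, z — weakening required
linear: ✗ — unused: v, x, z — weakening required
affine: ✓ — v, x, z, y, w, u: no repeats, contraction unneeded
relevant: ✗ — unused: v, x, z — weakening required
unrestricted: ✓ — simply typable at T2 → T2; W, C, E all held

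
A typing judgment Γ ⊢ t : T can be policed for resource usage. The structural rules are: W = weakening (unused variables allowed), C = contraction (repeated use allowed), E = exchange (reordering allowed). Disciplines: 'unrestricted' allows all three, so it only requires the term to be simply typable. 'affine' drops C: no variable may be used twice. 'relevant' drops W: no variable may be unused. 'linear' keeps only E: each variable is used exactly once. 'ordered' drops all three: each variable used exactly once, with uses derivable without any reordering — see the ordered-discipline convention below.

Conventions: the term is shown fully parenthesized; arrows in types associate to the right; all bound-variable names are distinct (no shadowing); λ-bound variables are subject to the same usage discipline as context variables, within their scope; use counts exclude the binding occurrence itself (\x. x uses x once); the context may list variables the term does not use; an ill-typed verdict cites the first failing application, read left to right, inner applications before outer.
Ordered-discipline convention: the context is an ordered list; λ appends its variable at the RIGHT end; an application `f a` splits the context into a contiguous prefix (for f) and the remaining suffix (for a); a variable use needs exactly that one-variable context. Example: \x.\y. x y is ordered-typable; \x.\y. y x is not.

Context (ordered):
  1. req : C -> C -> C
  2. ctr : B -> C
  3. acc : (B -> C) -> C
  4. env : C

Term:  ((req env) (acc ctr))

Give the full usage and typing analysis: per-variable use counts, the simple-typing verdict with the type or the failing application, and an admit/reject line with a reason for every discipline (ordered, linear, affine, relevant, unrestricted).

usage: req ×1; ctr ×1; acc ×1; env ×1
uses in reading order: req, env, acc, ctr
typing: well-typed — term : C
ordered ✗ (no ordered split (uses run req, env, acc, ctr))
linear ✓ (exactly-once usage across req, ctr, acc, env)
affine ✓ (none of req, ctr, acc, env used more than once)
relevant ✓ (at least one use each (req, ctr, acc, env))
unrestricted ✓ (type-checks (C) and nothing is barred)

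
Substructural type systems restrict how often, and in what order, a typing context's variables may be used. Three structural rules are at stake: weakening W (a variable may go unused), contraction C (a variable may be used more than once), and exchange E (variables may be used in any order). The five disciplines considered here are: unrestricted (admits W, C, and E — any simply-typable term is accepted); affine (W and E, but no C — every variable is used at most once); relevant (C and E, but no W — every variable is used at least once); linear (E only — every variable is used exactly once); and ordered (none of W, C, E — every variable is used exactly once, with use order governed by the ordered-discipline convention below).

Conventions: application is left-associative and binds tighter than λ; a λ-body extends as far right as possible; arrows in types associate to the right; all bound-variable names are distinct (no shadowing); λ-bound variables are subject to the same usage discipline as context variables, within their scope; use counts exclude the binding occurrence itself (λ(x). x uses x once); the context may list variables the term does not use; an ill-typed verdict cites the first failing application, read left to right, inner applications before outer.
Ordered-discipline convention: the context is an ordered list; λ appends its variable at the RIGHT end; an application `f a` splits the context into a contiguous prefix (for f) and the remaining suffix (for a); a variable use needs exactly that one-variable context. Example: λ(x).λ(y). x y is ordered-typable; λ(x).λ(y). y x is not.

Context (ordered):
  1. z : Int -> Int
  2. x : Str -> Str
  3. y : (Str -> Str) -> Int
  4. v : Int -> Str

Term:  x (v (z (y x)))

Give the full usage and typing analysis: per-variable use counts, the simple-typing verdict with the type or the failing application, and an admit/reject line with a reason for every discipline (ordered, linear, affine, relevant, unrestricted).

use counts: z ×1, x ×2, y ×1, v ×1
left-to-right use order: x, v, z, y, x
typing: the term checks, with type Str
ordered: ✗, needs contraction — x ×2
linear: ✗, needs contraction — x ×2
affine: ✗, needs contraction — x ×2
relevant: ✓, at least one use each (z, x, y, v)
unrestricted: ✓, typability at Str is all that's needed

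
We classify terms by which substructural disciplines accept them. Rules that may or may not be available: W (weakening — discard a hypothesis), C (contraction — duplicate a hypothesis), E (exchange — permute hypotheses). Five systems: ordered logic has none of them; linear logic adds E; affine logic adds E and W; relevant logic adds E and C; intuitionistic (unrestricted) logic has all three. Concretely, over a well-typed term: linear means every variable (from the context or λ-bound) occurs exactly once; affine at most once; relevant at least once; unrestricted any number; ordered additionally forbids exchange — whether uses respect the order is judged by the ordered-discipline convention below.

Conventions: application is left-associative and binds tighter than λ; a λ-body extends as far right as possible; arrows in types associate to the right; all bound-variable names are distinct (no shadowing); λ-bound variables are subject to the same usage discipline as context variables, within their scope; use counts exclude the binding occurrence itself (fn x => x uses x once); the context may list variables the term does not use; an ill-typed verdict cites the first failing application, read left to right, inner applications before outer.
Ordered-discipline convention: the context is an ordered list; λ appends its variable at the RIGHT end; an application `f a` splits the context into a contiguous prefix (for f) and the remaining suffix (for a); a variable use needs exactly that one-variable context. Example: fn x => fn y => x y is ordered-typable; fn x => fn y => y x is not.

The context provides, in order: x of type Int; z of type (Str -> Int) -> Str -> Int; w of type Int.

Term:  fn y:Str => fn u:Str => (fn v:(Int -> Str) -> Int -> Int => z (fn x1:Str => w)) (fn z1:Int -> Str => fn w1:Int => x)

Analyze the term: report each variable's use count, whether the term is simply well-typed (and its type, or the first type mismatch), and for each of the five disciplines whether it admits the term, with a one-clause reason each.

variable uses: x ×1, z ×1, w ×1, y (bound) ×0, u (bound) ×0, v (bound) ×0, x1 (bound) ×0, z1 (bound) ×0, w1 (bound) ×0
uses in reading order: z, w, x
typing: well-typed at Str -> Str -> Str -> Int
ordered ✗ (unused: y, u, v, x1, z1, w1 — weakening required)
linear ✗ (unused: y, u, v, x1, z1, w1 — weakening required)
affine ✓ (x, z, w, y, u, v, x1, z1, w1: no repeats, contraction unneeded)
relevant ✗ (unused: y, u, v, x1, z1, w1 — weakening required)
unrestricted ✓ (well-typed at Str -> Str -> Str -> Int; no restrictions here)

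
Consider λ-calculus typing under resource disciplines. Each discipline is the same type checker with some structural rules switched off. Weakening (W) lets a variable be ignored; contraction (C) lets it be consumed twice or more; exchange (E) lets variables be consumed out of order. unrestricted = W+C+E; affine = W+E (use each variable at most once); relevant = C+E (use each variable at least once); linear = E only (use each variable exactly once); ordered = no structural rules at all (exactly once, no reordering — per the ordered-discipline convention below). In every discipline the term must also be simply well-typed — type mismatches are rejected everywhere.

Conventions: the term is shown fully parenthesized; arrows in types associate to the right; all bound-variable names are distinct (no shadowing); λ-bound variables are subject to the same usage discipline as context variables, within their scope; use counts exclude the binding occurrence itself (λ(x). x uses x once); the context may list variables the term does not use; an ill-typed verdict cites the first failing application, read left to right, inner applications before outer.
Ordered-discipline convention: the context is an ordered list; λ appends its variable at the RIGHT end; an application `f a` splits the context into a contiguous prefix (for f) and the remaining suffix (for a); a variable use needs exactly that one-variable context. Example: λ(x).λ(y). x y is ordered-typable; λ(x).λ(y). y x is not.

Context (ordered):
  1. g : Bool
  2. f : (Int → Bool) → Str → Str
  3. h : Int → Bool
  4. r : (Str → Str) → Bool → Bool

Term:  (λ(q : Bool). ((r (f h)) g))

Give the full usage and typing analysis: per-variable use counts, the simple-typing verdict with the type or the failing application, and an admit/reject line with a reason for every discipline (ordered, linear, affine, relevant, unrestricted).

counts: g: 1; f: 1; h: 1; r: 1; q (λ-bound): 0
left-to-right use order: r, f, h, g
typing: well-typed at Bool → Bool
ordered: ✗ — q never used (weakening)
linear: ✗ — q never used (weakening)
affine: ✓ — no duplicate uses among g, f, h, r, q
relevant: ✗ — q never used (weakening)
unrestricted: ✓ — well-typed at Bool → Bool; no restrictions here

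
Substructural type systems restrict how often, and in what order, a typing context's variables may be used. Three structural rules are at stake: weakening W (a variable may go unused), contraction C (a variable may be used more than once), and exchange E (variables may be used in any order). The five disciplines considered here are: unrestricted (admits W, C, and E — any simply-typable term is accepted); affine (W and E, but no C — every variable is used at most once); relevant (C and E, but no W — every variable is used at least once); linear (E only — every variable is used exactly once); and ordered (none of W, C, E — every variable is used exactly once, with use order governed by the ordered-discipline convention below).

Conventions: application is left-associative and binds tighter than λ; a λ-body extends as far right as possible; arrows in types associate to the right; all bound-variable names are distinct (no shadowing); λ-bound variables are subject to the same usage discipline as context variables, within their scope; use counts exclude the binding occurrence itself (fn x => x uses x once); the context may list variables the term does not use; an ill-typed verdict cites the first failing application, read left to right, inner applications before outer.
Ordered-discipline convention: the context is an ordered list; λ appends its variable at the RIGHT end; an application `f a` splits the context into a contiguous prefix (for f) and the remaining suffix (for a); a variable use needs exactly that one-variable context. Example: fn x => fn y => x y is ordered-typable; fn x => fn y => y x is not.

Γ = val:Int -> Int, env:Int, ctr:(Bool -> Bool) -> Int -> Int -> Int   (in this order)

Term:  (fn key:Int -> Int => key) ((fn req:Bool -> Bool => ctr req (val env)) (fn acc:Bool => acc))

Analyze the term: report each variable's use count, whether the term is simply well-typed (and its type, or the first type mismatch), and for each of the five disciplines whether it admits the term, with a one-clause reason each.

variable uses: val: 1×, env: 1×, ctr: 1×, key (bound): 1×, req (bound): 1×, acc (bound): 1×
order of uses: key, ctr, req, val, env, acc
typing: ✓ — Int -> Int
ordered: ✗, no ordered split (uses run key, ctr, req, val, env, acc)
linear: ✓, val, env, ctr, key, req, acc: one use apiece
affine: ✓, no duplicate uses among val, env, ctr, key, req, acc
relevant: ✓, every one of val, env, ctr, key, req, acc appears
unrestricted: ✓, well-typed at Int -> Int; no restrictions here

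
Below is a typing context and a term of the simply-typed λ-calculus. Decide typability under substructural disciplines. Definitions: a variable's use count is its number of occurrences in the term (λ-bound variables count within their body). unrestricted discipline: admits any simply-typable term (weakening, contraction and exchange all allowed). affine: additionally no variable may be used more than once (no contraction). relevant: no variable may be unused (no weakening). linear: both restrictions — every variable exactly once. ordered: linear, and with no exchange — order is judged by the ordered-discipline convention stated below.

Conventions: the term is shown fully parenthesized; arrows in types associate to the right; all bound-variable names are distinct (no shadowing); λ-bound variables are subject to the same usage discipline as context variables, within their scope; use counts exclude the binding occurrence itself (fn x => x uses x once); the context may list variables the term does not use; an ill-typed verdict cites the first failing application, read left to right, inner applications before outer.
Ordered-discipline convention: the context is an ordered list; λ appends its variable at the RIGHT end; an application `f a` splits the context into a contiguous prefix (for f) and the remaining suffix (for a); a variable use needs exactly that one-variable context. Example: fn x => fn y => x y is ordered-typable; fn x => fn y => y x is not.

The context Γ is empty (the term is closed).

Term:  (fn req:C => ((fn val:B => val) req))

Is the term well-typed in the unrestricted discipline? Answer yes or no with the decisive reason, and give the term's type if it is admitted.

no — the type mismatch rejects it
usage: req [bound]=1, val [bound]=1
left-to-right use order: val, req
typing: ill-typed: a function awaiting B gets C
per-discipline verdicts: ordered ✗ | linear ✗ | affine ✗ | relevant ✗ | unrestricted ✗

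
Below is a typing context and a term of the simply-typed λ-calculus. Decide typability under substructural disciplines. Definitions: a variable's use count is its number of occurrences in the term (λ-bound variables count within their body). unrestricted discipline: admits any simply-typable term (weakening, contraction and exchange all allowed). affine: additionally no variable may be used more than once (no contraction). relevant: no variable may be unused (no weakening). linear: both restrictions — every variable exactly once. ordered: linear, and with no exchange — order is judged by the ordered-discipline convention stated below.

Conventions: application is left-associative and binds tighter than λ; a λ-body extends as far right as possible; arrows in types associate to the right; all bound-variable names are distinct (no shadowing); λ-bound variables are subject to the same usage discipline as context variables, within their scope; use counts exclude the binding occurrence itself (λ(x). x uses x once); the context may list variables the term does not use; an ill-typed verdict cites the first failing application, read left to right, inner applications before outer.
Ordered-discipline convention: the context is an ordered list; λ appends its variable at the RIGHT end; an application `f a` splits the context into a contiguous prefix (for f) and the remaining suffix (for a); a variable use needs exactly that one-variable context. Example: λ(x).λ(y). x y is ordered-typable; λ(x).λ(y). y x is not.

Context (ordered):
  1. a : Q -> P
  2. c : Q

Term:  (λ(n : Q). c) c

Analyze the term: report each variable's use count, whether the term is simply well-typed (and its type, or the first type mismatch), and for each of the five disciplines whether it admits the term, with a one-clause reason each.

use counts: a: 0×; c: 2×; n (bound): 0×
use order (left to right): c, c
typing: well-typed at Q
ordered: ✗, uses contraction: c ×2; needs weakening: a, n unused
linear: ✗, uses contraction: c ×2; needs weakening: a, n unused
affine: ✗, uses contraction: c ×2
relevant: ✗, needs weakening: a, n unused
unrestricted: ✓, simply typable at Q; W, C, E all held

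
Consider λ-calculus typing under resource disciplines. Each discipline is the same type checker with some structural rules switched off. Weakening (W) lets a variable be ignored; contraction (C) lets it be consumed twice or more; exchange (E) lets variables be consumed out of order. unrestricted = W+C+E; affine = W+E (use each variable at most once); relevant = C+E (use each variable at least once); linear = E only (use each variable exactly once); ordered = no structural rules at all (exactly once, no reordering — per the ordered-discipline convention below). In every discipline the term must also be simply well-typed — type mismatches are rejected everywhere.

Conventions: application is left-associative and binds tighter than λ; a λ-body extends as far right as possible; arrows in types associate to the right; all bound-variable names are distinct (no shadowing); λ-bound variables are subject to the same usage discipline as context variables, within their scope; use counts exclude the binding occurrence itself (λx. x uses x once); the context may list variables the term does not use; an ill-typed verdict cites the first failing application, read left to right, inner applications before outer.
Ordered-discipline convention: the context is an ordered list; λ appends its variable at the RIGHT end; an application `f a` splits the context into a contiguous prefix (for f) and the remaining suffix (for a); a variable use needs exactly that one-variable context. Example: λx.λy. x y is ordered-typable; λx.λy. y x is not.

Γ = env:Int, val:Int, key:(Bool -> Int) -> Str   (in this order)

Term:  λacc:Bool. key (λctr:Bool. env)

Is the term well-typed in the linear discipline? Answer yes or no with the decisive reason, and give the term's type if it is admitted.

no — unused: val, acc, ctr — weakening required
use counts: env ×1; val ×0; key ×1; acc [bound] ×0; ctr [bound] ×0
order of uses: key, env
typing: well-typed — term : Bool -> Str
summary: ordered ✗ · linear ✗ · affine ✓ · relevant ✗ · unrestricted ✓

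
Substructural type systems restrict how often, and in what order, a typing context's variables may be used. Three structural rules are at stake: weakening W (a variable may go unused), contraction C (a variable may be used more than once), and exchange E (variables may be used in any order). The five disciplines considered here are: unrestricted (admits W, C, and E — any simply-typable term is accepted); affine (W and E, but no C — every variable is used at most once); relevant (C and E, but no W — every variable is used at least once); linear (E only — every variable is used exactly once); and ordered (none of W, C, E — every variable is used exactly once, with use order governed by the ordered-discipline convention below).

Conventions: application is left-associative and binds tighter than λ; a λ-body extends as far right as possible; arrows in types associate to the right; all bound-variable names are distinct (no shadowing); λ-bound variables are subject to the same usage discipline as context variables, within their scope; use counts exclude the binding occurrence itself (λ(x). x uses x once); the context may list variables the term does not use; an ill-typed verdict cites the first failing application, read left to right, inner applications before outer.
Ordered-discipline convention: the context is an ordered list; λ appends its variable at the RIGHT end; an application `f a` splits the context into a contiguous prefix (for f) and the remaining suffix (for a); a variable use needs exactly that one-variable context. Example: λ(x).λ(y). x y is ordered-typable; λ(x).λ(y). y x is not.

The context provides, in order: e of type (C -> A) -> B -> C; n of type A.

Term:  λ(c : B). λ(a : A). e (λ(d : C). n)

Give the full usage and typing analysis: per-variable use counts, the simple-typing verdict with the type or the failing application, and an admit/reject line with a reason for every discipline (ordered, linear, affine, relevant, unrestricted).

counts: e=1; n=1; c [bound]=0; a [bound]=0; d [bound]=0
use order (left to right): e, n
typing: well-typed — term : B -> A -> B -> C
ordered: ✗ — c, a, d left unused
linear: ✗ — c, a, d left unused
affine: ✓ — none of e, n, c, a, d used more than once
relevant: ✗ — c, a, d left unused
unrestricted: ✓ — well-typed at B -> A -> B -> C; no restrictions here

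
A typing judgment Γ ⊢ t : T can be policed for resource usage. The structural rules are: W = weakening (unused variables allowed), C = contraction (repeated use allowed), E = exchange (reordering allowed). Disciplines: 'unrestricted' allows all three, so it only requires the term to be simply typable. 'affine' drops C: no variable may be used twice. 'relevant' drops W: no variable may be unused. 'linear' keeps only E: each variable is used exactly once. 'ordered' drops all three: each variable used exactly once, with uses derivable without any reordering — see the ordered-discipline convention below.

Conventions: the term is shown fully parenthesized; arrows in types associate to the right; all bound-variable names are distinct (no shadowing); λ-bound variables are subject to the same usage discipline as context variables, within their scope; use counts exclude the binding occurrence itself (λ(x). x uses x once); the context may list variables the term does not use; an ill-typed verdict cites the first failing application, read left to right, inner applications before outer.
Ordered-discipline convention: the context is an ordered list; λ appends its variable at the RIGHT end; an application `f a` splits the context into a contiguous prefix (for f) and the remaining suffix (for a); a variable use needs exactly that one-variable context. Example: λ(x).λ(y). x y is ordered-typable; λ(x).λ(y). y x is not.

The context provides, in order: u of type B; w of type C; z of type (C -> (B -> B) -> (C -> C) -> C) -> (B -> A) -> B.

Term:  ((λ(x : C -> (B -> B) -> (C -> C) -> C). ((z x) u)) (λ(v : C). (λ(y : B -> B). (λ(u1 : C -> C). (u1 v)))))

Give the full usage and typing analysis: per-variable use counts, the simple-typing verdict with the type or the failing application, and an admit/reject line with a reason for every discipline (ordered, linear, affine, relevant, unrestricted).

usage: u: 1, w: 0, z: 1, x (λ-bound): 1, v (λ-bound): 1, y (λ-bound): 0, u1 (λ-bound): 1
left-to-right use order: z, x, u, u1, v
typing: ill-typed: an argument B mismatches the expected B -> A
ordered: ✗ — not simply typable
linear: ✗ — fails simple typing
affine: ✗ — a type mismatch blocks all five
relevant: ✗ — the type mismatch rejects it
unrestricted: ✗ — not simply typable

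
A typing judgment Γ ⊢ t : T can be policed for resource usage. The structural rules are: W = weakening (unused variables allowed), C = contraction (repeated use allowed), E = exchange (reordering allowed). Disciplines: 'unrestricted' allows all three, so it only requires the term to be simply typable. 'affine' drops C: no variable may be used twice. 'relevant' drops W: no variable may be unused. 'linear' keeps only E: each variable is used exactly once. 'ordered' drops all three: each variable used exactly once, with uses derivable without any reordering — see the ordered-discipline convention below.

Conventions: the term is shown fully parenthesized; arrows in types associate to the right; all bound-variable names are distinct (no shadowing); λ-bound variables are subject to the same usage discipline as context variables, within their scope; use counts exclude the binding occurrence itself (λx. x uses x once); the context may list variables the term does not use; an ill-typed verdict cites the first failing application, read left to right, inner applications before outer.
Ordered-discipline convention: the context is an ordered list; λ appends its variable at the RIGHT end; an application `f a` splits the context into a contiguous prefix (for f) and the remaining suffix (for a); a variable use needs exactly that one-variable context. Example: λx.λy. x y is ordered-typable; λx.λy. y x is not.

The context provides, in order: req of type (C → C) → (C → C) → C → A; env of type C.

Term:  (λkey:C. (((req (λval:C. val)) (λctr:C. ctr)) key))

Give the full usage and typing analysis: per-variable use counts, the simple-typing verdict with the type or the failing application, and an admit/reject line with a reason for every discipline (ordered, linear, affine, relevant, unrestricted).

usage: req ×1, env ×0, key [bound] ×1, val [bound] ×1, ctr [bound] ×1
order of uses: req, val, ctr, key
typing: ✓ — C → A
ordered ✗ (needs weakening: env unused)
linear ✗ (needs weakening: env unused)
affine ✓ (req, env, key, val, ctr: no repeats, contraction unneeded)
relevant ✗ (needs weakening: env unused)
unrestricted ✓ (type-checks (C → A) and nothing is barred)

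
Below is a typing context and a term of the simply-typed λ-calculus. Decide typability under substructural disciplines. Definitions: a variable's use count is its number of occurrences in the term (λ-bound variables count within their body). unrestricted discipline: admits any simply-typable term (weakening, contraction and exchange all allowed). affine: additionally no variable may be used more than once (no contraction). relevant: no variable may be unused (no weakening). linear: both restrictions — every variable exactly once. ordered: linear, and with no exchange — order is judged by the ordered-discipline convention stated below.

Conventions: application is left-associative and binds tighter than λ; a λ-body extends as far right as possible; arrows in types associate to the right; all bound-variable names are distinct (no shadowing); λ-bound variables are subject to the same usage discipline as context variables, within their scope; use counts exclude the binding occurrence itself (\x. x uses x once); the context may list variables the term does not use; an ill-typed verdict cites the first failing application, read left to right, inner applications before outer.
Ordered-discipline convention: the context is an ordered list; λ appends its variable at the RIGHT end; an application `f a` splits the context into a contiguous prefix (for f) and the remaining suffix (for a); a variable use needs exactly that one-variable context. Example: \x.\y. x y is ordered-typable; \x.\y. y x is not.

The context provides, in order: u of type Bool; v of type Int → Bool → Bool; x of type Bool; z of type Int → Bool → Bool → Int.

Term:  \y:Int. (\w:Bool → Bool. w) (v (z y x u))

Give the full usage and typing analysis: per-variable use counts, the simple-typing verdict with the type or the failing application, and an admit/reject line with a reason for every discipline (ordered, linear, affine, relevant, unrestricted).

use counts: u: 1×, v: 1×, x: 1×, z: 1×, y [bound]: 1×, w [bound]: 1×
left-to-right use order: w, v, z, y, x, u
typing: well-typed at Int → Bool → Bool
ordered ✗ (use order w, v, z, y, x, u needs exchange)
linear ✓ (u, v, x, z, y, w: one use apiece)
affine ✓ (at most one use each (u, v, x, z, y, w))
relevant ✓ (none of u, v, x, z, y, w goes unused)
unrestricted ✓ (type-checks (Int → Bool → Bool) and nothing is barred)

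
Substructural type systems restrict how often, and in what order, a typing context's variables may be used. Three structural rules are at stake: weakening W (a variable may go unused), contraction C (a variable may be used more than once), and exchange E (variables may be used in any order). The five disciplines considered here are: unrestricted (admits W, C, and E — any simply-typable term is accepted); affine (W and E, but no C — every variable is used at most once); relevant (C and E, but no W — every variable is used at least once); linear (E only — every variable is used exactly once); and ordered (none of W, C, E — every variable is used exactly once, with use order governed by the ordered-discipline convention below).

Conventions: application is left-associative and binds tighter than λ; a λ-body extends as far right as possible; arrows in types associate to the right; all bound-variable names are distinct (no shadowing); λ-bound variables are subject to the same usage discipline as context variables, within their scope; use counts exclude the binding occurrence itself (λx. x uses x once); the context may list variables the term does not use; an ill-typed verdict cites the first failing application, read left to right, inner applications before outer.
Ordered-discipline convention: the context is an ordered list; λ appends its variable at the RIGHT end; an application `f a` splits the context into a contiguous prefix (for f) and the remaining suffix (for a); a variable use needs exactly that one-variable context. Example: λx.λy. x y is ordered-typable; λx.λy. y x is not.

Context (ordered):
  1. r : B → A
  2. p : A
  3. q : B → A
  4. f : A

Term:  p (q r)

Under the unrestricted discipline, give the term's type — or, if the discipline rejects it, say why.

not well-typed under unrestricted — the type mismatch rejects it
counts: r: 1, p: 1, q: 1, f: 0
uses in reading order: p, q, r
typing: ill-typed: an application expects B but receives B → A
across the five disciplines: ordered ✗ | linear ✗ | affine ✗ | relevant ✗ | unrestricted ✗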